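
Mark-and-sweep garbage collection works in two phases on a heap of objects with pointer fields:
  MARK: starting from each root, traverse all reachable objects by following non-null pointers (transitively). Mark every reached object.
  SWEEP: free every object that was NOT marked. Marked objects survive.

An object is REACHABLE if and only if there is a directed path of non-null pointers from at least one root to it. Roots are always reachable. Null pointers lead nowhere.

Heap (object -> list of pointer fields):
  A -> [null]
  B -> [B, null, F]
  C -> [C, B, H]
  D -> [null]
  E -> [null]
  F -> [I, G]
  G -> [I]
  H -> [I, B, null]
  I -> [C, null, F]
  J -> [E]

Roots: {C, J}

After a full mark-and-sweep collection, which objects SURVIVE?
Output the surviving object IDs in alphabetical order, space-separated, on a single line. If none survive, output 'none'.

Answer: B C E F G H I J

Derivation:
Roots: C J
Mark C: refs=C B H, marked=C
Mark J: refs=E, marked=C J
Mark B: refs=B null F, marked=B C J
Mark H: refs=I B null, marked=B C H J
Mark E: refs=null, marked=B C E H J
Mark F: refs=I G, marked=B C E F H J
Mark I: refs=C null F, marked=B C E F H I J
Mark G: refs=I, marked=B C E F G H I J
Unmarked (collected): A D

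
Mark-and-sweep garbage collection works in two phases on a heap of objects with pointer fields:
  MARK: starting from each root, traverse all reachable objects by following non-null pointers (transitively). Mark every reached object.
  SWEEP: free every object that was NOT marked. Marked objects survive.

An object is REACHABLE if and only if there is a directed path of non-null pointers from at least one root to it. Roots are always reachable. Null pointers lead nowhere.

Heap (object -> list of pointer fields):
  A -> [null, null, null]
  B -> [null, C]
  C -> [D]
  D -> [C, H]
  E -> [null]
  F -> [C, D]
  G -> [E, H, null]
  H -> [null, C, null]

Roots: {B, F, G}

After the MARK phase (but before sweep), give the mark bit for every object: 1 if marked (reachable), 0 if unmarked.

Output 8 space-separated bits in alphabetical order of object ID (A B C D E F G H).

Roots: B F G
Mark B: refs=null C, marked=B
Mark F: refs=C D, marked=B F
Mark G: refs=E H null, marked=B F G
Mark C: refs=D, marked=B C F G
Mark D: refs=C H, marked=B C D F G
Mark E: refs=null, marked=B C D E F G
Mark H: refs=null C null, marked=B C D E F G H
Unmarked (collected): A

Answer: 0 1 1 1 1 1 1 1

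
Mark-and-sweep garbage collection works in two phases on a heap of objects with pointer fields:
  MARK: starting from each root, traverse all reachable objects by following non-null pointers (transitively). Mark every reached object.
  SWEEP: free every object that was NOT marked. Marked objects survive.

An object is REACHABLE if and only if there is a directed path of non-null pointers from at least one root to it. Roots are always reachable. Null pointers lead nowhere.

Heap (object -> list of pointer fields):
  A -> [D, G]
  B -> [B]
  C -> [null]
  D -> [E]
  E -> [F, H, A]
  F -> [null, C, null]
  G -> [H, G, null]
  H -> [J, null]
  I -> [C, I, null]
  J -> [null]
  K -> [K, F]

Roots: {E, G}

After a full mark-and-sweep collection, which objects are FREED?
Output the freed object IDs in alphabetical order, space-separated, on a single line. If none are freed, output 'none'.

Answer: B I K

Derivation:
Roots: E G
Mark E: refs=F H A, marked=E
Mark G: refs=H G null, marked=E G
Mark F: refs=null C null, marked=E F G
Mark H: refs=J null, marked=E F G H
Mark A: refs=D G, marked=A E F G H
Mark C: refs=null, marked=A C E F G H
Mark J: refs=null, marked=A C E F G H J
Mark D: refs=E, marked=A C D E F G H J
Unmarked (collected): B I K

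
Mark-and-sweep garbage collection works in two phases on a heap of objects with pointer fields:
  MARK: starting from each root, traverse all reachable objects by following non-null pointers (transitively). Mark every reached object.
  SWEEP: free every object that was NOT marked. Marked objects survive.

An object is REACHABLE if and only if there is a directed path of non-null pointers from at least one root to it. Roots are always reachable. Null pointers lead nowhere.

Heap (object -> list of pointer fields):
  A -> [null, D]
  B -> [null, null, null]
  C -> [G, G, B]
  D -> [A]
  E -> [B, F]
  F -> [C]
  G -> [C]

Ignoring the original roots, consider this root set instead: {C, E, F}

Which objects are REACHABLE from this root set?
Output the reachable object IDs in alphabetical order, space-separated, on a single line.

Roots: C E F
Mark C: refs=G G B, marked=C
Mark E: refs=B F, marked=C E
Mark F: refs=C, marked=C E F
Mark G: refs=C, marked=C E F G
Mark B: refs=null null null, marked=B C E F G
Unmarked (collected): A D

Answer: B C E F G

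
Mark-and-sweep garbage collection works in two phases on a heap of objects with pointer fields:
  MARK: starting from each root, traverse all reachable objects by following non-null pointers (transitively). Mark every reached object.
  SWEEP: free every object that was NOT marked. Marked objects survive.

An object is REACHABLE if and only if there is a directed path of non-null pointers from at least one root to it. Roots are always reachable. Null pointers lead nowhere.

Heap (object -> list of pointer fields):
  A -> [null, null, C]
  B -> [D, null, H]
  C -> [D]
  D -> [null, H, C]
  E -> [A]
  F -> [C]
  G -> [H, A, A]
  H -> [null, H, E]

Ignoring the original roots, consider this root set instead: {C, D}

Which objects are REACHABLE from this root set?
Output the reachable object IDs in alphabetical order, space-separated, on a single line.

Answer: A C D E H

Derivation:
Roots: C D
Mark C: refs=D, marked=C
Mark D: refs=null H C, marked=C D
Mark H: refs=null H E, marked=C D H
Mark E: refs=A, marked=C D E H
Mark A: refs=null null C, marked=A C D E H
Unmarked (collected): B F G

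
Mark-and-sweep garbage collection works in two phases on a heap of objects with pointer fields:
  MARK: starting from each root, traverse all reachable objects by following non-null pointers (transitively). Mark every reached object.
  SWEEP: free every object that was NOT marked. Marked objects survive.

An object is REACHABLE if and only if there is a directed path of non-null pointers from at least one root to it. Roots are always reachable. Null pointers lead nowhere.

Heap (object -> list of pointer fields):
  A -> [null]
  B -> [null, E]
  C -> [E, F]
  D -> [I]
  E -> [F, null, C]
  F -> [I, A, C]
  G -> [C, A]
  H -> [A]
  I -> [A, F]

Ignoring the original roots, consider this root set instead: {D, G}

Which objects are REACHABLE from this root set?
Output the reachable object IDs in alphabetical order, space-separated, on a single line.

Roots: D G
Mark D: refs=I, marked=D
Mark G: refs=C A, marked=D G
Mark I: refs=A F, marked=D G I
Mark C: refs=E F, marked=C D G I
Mark A: refs=null, marked=A C D G I
Mark F: refs=I A C, marked=A C D F G I
Mark E: refs=F null C, marked=A C D E F G I
Unmarked (collected): B H

Answer: A C D E F G I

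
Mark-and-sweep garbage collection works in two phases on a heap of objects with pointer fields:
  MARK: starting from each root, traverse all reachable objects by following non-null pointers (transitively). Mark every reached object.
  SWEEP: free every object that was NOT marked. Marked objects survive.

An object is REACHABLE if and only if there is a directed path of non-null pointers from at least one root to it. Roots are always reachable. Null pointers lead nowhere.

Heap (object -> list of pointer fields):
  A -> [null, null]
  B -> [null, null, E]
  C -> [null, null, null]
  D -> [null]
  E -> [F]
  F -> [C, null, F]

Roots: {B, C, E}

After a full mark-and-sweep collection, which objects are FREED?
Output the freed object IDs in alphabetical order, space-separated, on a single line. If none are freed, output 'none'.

Answer: A D

Derivation:
Roots: B C E
Mark B: refs=null null E, marked=B
Mark C: refs=null null null, marked=B C
Mark E: refs=F, marked=B C E
Mark F: refs=C null F, marked=B C E F
Unmarked (collected): A D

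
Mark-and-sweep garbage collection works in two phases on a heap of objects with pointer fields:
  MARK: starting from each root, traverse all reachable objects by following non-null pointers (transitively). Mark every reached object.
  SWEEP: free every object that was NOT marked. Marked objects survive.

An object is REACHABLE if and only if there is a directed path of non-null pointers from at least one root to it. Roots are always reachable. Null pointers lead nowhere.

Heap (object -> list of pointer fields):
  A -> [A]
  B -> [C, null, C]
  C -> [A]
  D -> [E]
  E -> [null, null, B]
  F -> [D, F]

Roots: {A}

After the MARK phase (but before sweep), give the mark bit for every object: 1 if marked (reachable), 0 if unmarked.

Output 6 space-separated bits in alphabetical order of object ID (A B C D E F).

Answer: 1 0 0 0 0 0

Derivation:
Roots: A
Mark A: refs=A, marked=A
Unmarked (collected): B C D E F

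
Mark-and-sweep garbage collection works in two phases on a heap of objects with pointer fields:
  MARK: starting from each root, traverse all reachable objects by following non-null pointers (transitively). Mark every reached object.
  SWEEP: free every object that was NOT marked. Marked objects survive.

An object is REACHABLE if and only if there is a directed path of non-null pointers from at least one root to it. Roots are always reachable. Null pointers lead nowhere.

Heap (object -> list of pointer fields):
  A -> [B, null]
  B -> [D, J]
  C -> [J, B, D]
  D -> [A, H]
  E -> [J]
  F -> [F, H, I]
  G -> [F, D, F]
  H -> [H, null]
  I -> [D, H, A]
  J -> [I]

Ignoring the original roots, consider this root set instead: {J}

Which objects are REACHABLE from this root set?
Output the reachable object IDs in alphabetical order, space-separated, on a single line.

Roots: J
Mark J: refs=I, marked=J
Mark I: refs=D H A, marked=I J
Mark D: refs=A H, marked=D I J
Mark H: refs=H null, marked=D H I J
Mark A: refs=B null, marked=A D H I J
Mark B: refs=D J, marked=A B D H I J
Unmarked (collected): C E F G

Answer: A B D H I J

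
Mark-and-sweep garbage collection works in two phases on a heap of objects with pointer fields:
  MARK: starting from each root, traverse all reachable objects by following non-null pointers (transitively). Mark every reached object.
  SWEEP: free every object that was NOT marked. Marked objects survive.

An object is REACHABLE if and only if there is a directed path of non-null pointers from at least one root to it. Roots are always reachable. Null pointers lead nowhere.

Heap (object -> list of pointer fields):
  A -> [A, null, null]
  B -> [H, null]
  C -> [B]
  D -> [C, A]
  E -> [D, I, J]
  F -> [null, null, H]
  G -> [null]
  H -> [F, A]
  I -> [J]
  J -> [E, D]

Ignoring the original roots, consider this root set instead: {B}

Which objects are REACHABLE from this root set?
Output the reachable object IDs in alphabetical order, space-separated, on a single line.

Roots: B
Mark B: refs=H null, marked=B
Mark H: refs=F A, marked=B H
Mark F: refs=null null H, marked=B F H
Mark A: refs=A null null, marked=A B F H
Unmarked (collected): C D E G I J

Answer: A B F H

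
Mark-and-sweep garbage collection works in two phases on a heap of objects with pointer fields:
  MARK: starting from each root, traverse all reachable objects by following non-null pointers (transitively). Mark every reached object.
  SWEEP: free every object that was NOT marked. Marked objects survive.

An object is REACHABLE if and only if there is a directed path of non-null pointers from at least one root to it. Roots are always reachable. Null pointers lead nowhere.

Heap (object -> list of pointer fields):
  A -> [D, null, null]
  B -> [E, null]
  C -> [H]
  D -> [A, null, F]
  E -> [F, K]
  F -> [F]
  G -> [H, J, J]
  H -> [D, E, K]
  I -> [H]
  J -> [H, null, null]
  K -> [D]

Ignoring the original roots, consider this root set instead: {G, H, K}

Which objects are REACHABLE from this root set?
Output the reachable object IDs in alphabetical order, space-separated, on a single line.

Roots: G H K
Mark G: refs=H J J, marked=G
Mark H: refs=D E K, marked=G H
Mark K: refs=D, marked=G H K
Mark J: refs=H null null, marked=G H J K
Mark D: refs=A null F, marked=D G H J K
Mark E: refs=F K, marked=D E G H J K
Mark A: refs=D null null, marked=A D E G H J K
Mark F: refs=F, marked=A D E F G H J K
Unmarked (collected): B C I

Answer: A D E F G H J K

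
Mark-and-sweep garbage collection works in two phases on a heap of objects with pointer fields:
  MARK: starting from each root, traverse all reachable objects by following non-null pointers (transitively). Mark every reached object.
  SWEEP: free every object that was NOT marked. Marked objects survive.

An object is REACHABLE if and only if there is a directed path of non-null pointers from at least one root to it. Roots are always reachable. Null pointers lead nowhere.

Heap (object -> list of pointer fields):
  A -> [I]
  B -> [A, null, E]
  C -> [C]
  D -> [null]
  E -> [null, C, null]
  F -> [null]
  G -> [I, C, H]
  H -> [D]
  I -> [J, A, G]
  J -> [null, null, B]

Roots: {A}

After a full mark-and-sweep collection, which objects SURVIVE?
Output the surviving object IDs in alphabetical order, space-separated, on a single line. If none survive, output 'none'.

Roots: A
Mark A: refs=I, marked=A
Mark I: refs=J A G, marked=A I
Mark J: refs=null null B, marked=A I J
Mark G: refs=I C H, marked=A G I J
Mark B: refs=A null E, marked=A B G I J
Mark C: refs=C, marked=A B C G I J
Mark H: refs=D, marked=A B C G H I J
Mark E: refs=null C null, marked=A B C E G H I J
Mark D: refs=null, marked=A B C D E G H I J
Unmarked (collected): F

Answer: A B C D E G H I J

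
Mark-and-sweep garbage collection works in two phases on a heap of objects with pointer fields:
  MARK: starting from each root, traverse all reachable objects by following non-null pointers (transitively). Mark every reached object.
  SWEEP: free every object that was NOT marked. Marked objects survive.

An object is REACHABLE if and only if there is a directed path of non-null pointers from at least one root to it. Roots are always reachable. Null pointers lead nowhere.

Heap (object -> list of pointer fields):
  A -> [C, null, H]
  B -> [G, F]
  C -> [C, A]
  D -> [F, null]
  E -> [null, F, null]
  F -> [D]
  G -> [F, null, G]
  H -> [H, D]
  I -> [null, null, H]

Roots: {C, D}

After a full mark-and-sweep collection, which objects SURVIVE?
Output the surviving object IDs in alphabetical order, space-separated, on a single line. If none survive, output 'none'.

Answer: A C D F H

Derivation:
Roots: C D
Mark C: refs=C A, marked=C
Mark D: refs=F null, marked=C D
Mark A: refs=C null H, marked=A C D
Mark F: refs=D, marked=A C D F
Mark H: refs=H D, marked=A C D F H
Unmarked (collected): B E G I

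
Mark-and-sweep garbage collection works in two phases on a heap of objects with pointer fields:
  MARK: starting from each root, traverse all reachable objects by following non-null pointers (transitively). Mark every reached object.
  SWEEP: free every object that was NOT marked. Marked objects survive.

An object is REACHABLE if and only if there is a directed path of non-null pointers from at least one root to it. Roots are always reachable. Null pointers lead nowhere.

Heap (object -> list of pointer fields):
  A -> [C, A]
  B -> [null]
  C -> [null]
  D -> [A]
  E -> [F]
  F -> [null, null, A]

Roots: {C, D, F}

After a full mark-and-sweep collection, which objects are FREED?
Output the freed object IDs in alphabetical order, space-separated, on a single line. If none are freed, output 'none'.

Roots: C D F
Mark C: refs=null, marked=C
Mark D: refs=A, marked=C D
Mark F: refs=null null A, marked=C D F
Mark A: refs=C A, marked=A C D F
Unmarked (collected): B E

Answer: B E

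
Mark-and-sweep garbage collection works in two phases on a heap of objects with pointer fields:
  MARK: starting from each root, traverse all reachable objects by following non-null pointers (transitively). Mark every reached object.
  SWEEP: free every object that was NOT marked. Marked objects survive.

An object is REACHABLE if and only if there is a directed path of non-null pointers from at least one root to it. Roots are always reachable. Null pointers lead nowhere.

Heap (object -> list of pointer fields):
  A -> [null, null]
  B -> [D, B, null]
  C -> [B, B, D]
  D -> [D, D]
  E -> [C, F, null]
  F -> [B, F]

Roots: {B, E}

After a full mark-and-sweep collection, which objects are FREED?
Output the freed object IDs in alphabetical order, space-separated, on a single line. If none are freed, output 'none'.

Answer: A

Derivation:
Roots: B E
Mark B: refs=D B null, marked=B
Mark E: refs=C F null, marked=B E
Mark D: refs=D D, marked=B D E
Mark C: refs=B B D, marked=B C D E
Mark F: refs=B F, marked=B C D E F
Unmarked (collected): A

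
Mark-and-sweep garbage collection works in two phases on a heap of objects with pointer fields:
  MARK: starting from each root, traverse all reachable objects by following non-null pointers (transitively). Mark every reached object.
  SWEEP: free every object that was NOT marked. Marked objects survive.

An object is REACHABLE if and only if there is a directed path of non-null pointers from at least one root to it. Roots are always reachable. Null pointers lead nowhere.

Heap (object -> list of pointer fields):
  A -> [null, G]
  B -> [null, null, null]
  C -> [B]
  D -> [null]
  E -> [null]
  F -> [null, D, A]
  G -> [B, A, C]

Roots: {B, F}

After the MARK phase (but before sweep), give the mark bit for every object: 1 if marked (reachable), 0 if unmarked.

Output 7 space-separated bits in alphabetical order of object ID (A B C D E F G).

Roots: B F
Mark B: refs=null null null, marked=B
Mark F: refs=null D A, marked=B F
Mark D: refs=null, marked=B D F
Mark A: refs=null G, marked=A B D F
Mark G: refs=B A C, marked=A B D F G
Mark C: refs=B, marked=A B C D F G
Unmarked (collected): E

Answer: 1 1 1 1 0 1 1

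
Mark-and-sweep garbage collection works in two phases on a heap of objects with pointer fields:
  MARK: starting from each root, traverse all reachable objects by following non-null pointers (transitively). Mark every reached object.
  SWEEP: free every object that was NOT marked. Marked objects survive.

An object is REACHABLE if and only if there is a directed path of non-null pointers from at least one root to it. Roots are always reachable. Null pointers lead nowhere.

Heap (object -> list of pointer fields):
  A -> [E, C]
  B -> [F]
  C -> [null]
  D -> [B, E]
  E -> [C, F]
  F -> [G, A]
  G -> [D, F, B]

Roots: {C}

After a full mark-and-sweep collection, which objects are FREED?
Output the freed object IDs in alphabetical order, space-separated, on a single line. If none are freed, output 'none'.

Answer: A B D E F G

Derivation:
Roots: C
Mark C: refs=null, marked=C
Unmarked (collected): A B D E F G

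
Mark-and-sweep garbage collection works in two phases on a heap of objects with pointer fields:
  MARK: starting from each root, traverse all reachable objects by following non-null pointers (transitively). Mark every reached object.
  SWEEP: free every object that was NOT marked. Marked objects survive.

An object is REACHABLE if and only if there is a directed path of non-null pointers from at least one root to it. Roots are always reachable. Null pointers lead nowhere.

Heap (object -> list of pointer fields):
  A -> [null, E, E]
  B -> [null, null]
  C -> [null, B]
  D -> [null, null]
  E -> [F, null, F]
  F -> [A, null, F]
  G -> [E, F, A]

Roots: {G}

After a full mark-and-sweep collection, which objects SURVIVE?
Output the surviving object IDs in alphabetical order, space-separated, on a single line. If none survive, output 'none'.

Answer: A E F G

Derivation:
Roots: G
Mark G: refs=E F A, marked=G
Mark E: refs=F null F, marked=E G
Mark F: refs=A null F, marked=E F G
Mark A: refs=null E E, marked=A E F G
Unmarked (collected): B C D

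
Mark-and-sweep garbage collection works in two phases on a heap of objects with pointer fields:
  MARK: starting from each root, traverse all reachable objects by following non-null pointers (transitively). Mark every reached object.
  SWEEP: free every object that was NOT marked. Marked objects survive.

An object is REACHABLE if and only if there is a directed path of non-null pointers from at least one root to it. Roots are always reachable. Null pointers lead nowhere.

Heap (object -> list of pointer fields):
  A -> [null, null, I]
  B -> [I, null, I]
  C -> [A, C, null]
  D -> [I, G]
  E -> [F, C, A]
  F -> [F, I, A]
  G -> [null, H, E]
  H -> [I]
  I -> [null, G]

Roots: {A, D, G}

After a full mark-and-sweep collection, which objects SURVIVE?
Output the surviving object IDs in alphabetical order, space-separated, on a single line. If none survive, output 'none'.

Roots: A D G
Mark A: refs=null null I, marked=A
Mark D: refs=I G, marked=A D
Mark G: refs=null H E, marked=A D G
Mark I: refs=null G, marked=A D G I
Mark H: refs=I, marked=A D G H I
Mark E: refs=F C A, marked=A D E G H I
Mark F: refs=F I A, marked=A D E F G H I
Mark C: refs=A C null, marked=A C D E F G H I
Unmarked (collected): B

Answer: A C D E F G H I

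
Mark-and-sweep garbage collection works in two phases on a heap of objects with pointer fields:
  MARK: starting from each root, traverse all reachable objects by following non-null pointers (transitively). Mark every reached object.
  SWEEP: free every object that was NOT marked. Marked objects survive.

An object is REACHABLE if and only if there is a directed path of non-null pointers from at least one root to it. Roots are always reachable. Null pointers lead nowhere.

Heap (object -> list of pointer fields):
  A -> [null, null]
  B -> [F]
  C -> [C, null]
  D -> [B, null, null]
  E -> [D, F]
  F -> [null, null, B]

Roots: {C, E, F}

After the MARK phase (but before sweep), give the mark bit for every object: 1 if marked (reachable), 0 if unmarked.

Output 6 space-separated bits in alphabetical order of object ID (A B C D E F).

Answer: 0 1 1 1 1 1

Derivation:
Roots: C E F
Mark C: refs=C null, marked=C
Mark E: refs=D F, marked=C E
Mark F: refs=null null B, marked=C E F
Mark D: refs=B null null, marked=C D E F
Mark B: refs=F, marked=B C D E F
Unmarked (collected): A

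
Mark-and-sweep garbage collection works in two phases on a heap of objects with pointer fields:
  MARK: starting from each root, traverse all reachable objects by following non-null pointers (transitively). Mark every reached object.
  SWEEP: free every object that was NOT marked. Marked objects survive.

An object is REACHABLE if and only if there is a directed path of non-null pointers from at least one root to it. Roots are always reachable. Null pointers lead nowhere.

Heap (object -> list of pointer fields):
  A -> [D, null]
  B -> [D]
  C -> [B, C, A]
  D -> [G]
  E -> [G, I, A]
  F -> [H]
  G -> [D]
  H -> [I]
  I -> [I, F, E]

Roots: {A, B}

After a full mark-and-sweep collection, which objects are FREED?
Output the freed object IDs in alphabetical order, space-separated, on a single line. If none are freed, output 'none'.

Answer: C E F H I

Derivation:
Roots: A B
Mark A: refs=D null, marked=A
Mark B: refs=D, marked=A B
Mark D: refs=G, marked=A B D
Mark G: refs=D, marked=A B D G
Unmarked (collected): C E F H I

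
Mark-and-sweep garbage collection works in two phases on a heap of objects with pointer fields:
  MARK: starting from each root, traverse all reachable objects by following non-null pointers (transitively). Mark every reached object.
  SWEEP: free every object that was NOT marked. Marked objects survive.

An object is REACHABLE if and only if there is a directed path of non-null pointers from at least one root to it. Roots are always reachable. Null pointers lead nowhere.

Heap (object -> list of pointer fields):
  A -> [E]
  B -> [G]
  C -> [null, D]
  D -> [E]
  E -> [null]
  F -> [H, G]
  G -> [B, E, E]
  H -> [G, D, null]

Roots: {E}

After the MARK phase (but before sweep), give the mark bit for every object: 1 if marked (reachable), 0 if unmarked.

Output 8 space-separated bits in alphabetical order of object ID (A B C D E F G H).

Roots: E
Mark E: refs=null, marked=E
Unmarked (collected): A B C D F G H

Answer: 0 0 0 0 1 0 0 0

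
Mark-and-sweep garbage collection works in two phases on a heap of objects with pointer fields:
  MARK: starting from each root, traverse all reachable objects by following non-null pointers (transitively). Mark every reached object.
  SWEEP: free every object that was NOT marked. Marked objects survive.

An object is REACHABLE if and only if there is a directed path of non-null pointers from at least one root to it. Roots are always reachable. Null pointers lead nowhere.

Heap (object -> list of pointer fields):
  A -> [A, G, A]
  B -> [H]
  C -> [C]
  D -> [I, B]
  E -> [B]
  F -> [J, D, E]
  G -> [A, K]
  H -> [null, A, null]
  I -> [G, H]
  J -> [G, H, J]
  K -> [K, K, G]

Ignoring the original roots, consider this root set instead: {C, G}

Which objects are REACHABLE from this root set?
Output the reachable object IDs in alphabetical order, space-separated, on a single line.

Answer: A C G K

Derivation:
Roots: C G
Mark C: refs=C, marked=C
Mark G: refs=A K, marked=C G
Mark A: refs=A G A, marked=A C G
Mark K: refs=K K G, marked=A C G K
Unmarked (collected): B D E F H I J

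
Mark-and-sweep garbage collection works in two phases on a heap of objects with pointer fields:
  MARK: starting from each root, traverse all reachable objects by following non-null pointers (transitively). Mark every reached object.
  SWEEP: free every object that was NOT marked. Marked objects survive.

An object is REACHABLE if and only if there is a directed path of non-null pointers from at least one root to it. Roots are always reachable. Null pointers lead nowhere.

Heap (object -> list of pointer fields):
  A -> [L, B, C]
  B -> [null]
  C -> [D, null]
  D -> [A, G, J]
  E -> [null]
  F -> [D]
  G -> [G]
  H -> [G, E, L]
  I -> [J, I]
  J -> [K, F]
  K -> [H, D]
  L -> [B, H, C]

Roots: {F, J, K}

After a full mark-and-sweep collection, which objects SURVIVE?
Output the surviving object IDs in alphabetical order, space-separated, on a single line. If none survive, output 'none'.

Roots: F J K
Mark F: refs=D, marked=F
Mark J: refs=K F, marked=F J
Mark K: refs=H D, marked=F J K
Mark D: refs=A G J, marked=D F J K
Mark H: refs=G E L, marked=D F H J K
Mark A: refs=L B C, marked=A D F H J K
Mark G: refs=G, marked=A D F G H J K
Mark E: refs=null, marked=A D E F G H J K
Mark L: refs=B H C, marked=A D E F G H J K L
Mark B: refs=null, marked=A B D E F G H J K L
Mark C: refs=D null, marked=A B C D E F G H J K L
Unmarked (collected): I

Answer: A B C D E F G H J K L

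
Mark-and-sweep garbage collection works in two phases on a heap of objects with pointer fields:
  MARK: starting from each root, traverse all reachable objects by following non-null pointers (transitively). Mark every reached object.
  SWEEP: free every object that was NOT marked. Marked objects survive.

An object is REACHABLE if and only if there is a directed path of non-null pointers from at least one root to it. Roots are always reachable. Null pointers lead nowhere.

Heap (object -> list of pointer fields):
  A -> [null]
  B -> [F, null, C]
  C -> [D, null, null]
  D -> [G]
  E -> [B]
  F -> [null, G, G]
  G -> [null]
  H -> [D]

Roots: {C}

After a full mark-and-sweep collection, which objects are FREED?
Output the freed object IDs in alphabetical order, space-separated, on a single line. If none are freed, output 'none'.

Roots: C
Mark C: refs=D null null, marked=C
Mark D: refs=G, marked=C D
Mark G: refs=null, marked=C D G
Unmarked (collected): A B E F H

Answer: A B E F H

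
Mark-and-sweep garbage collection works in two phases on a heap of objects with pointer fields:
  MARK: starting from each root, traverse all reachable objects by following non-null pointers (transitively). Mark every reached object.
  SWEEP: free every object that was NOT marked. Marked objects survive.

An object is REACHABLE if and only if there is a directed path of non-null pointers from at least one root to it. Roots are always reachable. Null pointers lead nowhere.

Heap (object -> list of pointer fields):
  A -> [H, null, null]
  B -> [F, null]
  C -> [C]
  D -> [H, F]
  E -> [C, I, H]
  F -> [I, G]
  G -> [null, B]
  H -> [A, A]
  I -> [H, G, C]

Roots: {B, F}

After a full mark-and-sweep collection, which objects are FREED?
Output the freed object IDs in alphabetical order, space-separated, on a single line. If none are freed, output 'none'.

Roots: B F
Mark B: refs=F null, marked=B
Mark F: refs=I G, marked=B F
Mark I: refs=H G C, marked=B F I
Mark G: refs=null B, marked=B F G I
Mark H: refs=A A, marked=B F G H I
Mark C: refs=C, marked=B C F G H I
Mark A: refs=H null null, marked=A B C F G H I
Unmarked (collected): D E

Answer: D E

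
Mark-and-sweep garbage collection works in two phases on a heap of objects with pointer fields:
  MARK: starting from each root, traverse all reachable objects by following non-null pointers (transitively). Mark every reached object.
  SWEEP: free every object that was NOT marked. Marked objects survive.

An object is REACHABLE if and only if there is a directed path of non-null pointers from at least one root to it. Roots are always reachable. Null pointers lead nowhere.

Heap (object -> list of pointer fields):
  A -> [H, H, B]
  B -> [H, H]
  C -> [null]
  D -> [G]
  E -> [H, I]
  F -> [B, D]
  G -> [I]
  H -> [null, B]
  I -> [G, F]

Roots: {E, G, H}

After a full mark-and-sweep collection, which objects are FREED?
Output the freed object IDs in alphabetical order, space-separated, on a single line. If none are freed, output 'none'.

Roots: E G H
Mark E: refs=H I, marked=E
Mark G: refs=I, marked=E G
Mark H: refs=null B, marked=E G H
Mark I: refs=G F, marked=E G H I
Mark B: refs=H H, marked=B E G H I
Mark F: refs=B D, marked=B E F G H I
Mark D: refs=G, marked=B D E F G H I
Unmarked (collected): A C

Answer: A C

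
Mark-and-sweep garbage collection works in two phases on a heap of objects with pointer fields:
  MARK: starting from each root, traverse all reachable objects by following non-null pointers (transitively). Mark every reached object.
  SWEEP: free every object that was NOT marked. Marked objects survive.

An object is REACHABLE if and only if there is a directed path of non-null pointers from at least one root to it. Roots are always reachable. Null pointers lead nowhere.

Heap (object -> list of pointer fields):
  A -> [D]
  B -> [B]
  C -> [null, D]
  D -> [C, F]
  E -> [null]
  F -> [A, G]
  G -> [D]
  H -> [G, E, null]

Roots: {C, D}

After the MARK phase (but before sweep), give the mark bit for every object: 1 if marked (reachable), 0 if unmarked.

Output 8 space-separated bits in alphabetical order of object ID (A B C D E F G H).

Answer: 1 0 1 1 0 1 1 0

Derivation:
Roots: C D
Mark C: refs=null D, marked=C
Mark D: refs=C F, marked=C D
Mark F: refs=A G, marked=C D F
Mark A: refs=D, marked=A C D F
Mark G: refs=D, marked=A C D F G
Unmarked (collected): B E H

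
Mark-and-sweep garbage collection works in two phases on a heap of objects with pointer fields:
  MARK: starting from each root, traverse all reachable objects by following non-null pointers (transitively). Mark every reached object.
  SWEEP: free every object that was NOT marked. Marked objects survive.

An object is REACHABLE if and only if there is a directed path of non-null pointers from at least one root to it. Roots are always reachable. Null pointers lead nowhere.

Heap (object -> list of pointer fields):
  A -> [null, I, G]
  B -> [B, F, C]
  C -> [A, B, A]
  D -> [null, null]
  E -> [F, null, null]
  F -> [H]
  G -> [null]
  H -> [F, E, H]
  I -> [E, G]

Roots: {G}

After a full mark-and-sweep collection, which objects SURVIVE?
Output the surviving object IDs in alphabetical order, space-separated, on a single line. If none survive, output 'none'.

Roots: G
Mark G: refs=null, marked=G
Unmarked (collected): A B C D E F H I

Answer: G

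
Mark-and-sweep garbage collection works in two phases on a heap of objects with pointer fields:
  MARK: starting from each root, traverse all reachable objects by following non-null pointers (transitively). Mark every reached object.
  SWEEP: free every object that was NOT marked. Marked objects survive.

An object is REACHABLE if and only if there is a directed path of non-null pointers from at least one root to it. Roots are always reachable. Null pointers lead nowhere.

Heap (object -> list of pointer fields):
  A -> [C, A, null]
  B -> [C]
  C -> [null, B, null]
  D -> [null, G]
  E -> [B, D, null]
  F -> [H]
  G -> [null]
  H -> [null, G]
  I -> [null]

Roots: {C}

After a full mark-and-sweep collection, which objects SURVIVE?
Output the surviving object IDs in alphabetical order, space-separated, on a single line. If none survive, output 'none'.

Answer: B C

Derivation:
Roots: C
Mark C: refs=null B null, marked=C
Mark B: refs=C, marked=B C
Unmarked (collected): A D E F G H I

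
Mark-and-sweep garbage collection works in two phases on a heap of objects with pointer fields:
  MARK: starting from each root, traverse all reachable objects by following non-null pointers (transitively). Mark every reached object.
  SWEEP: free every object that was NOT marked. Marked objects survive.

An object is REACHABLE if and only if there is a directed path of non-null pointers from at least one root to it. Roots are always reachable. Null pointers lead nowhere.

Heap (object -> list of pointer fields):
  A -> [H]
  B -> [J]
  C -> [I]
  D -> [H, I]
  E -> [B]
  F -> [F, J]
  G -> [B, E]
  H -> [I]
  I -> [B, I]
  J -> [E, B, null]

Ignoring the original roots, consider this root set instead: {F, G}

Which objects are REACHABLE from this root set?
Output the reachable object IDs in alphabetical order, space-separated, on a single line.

Answer: B E F G J

Derivation:
Roots: F G
Mark F: refs=F J, marked=F
Mark G: refs=B E, marked=F G
Mark J: refs=E B null, marked=F G J
Mark B: refs=J, marked=B F G J
Mark E: refs=B, marked=B E F G J
Unmarked (collected): A C D H I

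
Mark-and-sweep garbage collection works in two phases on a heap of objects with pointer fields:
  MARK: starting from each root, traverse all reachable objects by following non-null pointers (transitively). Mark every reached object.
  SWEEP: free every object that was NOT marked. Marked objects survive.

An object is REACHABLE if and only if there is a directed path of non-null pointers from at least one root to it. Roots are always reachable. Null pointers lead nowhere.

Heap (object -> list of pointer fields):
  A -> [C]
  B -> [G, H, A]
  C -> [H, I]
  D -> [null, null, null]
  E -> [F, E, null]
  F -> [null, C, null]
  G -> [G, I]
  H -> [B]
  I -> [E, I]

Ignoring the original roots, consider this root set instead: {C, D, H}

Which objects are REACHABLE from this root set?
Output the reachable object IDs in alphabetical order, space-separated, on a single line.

Roots: C D H
Mark C: refs=H I, marked=C
Mark D: refs=null null null, marked=C D
Mark H: refs=B, marked=C D H
Mark I: refs=E I, marked=C D H I
Mark B: refs=G H A, marked=B C D H I
Mark E: refs=F E null, marked=B C D E H I
Mark G: refs=G I, marked=B C D E G H I
Mark A: refs=C, marked=A B C D E G H I
Mark F: refs=null C null, marked=A B C D E F G H I
Unmarked (collected): (none)

Answer: A B C D E F G H I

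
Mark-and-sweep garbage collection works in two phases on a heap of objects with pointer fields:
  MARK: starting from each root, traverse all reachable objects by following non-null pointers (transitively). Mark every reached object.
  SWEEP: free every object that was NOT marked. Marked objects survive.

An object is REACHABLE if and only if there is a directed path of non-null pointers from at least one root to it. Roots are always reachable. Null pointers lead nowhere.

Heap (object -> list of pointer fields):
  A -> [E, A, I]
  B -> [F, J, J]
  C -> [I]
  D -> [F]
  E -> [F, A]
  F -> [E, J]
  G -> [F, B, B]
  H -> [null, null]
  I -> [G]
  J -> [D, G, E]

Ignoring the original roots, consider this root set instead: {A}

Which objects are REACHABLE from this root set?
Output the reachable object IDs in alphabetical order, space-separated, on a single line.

Answer: A B D E F G I J

Derivation:
Roots: A
Mark A: refs=E A I, marked=A
Mark E: refs=F A, marked=A E
Mark I: refs=G, marked=A E I
Mark F: refs=E J, marked=A E F I
Mark G: refs=F B B, marked=A E F G I
Mark J: refs=D G E, marked=A E F G I J
Mark B: refs=F J J, marked=A B E F G I J
Mark D: refs=F, marked=A B D E F G I J
Unmarked (collected): C H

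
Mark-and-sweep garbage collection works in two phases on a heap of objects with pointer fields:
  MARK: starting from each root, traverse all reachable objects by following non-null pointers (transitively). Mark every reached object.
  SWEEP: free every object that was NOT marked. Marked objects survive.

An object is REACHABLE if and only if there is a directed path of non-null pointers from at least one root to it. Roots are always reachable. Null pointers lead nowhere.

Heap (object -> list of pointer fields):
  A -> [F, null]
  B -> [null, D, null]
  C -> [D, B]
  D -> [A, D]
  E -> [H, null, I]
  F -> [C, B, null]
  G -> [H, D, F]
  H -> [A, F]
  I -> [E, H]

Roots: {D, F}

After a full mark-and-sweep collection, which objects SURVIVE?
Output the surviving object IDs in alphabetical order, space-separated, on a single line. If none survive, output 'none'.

Roots: D F
Mark D: refs=A D, marked=D
Mark F: refs=C B null, marked=D F
Mark A: refs=F null, marked=A D F
Mark C: refs=D B, marked=A C D F
Mark B: refs=null D null, marked=A B C D F
Unmarked (collected): E G H I

Answer: A B C D F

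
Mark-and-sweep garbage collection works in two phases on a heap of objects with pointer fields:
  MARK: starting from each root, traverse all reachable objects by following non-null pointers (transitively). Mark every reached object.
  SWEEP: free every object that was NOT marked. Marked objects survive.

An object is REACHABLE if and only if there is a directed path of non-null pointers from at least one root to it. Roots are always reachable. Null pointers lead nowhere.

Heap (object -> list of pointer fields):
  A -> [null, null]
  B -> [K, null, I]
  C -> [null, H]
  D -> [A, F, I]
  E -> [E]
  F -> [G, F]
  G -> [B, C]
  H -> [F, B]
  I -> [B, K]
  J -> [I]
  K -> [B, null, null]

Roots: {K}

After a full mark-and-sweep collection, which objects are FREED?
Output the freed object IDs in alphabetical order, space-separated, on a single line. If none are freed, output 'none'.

Answer: A C D E F G H J

Derivation:
Roots: K
Mark K: refs=B null null, marked=K
Mark B: refs=K null I, marked=B K
Mark I: refs=B K, marked=B I K
Unmarked (collected): A C D E F G H J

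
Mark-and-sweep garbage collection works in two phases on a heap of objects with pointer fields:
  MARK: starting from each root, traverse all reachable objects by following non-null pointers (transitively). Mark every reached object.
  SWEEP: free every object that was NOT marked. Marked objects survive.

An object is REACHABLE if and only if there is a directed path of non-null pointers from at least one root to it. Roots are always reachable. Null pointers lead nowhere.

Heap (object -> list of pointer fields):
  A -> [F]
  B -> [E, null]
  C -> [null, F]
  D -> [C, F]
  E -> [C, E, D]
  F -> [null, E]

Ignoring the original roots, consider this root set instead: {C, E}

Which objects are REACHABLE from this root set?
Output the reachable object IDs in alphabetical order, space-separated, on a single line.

Answer: C D E F

Derivation:
Roots: C E
Mark C: refs=null F, marked=C
Mark E: refs=C E D, marked=C E
Mark F: refs=null E, marked=C E F
Mark D: refs=C F, marked=C D E F
Unmarked (collected): A B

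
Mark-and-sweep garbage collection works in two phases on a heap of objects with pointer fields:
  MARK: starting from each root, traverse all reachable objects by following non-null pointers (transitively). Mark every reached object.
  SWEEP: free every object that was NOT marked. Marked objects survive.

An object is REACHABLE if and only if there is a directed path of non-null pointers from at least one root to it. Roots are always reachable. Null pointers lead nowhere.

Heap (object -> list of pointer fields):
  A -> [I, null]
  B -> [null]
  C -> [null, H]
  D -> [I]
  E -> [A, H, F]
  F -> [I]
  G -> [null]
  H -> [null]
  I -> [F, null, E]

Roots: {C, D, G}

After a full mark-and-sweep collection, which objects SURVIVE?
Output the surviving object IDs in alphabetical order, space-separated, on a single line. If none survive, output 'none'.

Answer: A C D E F G H I

Derivation:
Roots: C D G
Mark C: refs=null H, marked=C
Mark D: refs=I, marked=C D
Mark G: refs=null, marked=C D G
Mark H: refs=null, marked=C D G H
Mark I: refs=F null E, marked=C D G H I
Mark F: refs=I, marked=C D F G H I
Mark E: refs=A H F, marked=C D E F G H I
Mark A: refs=I null, marked=A C D E F G H I
Unmarked (collected): B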